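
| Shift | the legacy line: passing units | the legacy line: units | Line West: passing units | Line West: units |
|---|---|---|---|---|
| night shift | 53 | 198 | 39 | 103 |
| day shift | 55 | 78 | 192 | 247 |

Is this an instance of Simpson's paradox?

No

Night shift: the legacy line 53/198 = 26.8%, Line West 39/103 = 37.9% → Line West
Day shift: the legacy line 55/78 = 70.5%, Line West 192/247 = 77.7% → Line West
Overall: the legacy line 108/276 = 39.1%, Line West 231/350 = 66.0% → Line West
Line West wins overall and in every shift group — no reversal.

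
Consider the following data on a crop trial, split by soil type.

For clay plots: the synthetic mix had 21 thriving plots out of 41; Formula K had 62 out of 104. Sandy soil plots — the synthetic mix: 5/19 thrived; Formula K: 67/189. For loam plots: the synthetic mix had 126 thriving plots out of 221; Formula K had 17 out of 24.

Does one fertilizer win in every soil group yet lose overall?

Yes

Clay: the synthetic mix 21/41 = 51.2%, Formula K 62/104 = 59.6% → Formula K
Sandy soil: the synthetic mix 5/19 = 26.3%, Formula K 67/189 = 35.4% → Formula K
Loam: the synthetic mix 126/221 = 57.0%, Formula K 17/24 = 70.8% → Formula K
Overall: the synthetic mix 152/281 = 54.1%, Formula K 146/317 = 46.1% → the synthetic mix
Formula K wins each soil group but the synthetic mix wins overall — the comparison reverses. Formula K's plots skew toward sandy soil, which has a lower base rate.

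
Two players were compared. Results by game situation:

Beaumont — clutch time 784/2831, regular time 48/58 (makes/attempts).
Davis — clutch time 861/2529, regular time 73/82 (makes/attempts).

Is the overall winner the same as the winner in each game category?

Clutch time: Beaumont 784/2831 = 27.7%, Davis 861/2529 = 34.0% → Davis
Regular time: Beaumont 48/58 = 82.8%, Davis 73/82 = 89.0% → Davis
Overall: Beaumont 832/2889 = 28.8%, Davis 934/2611 = 35.8% → Davis
Davis wins overall and in every game group — no reversal.

Yes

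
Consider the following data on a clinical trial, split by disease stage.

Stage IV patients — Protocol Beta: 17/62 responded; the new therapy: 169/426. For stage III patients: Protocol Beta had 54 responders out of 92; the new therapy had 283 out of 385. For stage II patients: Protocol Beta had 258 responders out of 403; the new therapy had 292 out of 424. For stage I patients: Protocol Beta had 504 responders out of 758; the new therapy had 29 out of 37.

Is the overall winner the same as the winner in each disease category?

Stage IV: Protocol Beta 17/62 = 27.4%, the new therapy 169/426 = 39.7% → the new therapy
Stage III: Protocol Beta 54/92 = 58.7%, the new therapy 283/385 = 73.5% → the new therapy
Stage II: Protocol Beta 258/403 = 64.0%, the new therapy 292/424 = 68.9% → the new therapy
Stage I: Protocol Beta 504/758 = 66.5%, the new therapy 29/37 = 78.4% → the new therapy
Overall: Protocol Beta 833/1315 = 63.3%, the new therapy 773/1272 = 60.8% → Protocol Beta
The new therapy wins each disease group but Protocol Beta wins overall — the comparison reverses. The new therapy's patients skew toward stage IV, which has a lower base rate.

No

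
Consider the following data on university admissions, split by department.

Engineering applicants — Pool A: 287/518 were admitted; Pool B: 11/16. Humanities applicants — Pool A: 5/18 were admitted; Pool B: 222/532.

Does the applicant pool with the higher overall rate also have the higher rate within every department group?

Engineering: Pool A 287/518 = 55.4%, Pool B 11/16 = 68.8% → Pool B
Humanities: Pool A 5/18 = 27.8%, Pool B 222/532 = 41.7% → Pool B
Overall: Pool A 292/536 = 54.5%, Pool B 233/548 = 42.5% → Pool A
Pool B wins each department group but Pool A wins overall — the comparison reverses. Pool B's applicants skew toward Humanities, which has a lower base rate.

No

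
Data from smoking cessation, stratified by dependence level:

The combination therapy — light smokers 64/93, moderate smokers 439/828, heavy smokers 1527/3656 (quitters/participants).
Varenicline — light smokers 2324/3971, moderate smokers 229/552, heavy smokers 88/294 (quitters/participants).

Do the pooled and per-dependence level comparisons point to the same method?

Light smokers: the combination therapy 64/93 = 68.8%, varenicline 2324/3971 = 58.5% → the combination therapy
Moderate smokers: the combination therapy 439/828 = 53.0%, varenicline 229/552 = 41.5% → the combination therapy
Heavy smokers: the combination therapy 1527/3656 = 41.8%, varenicline 88/294 = 29.9% → the combination therapy
Overall: the combination therapy 2030/4577 = 44.4%, varenicline 2641/4817 = 54.8% → varenicline
The combination therapy wins each dependence group but varenicline wins overall — the comparison reverses. The combination therapy's participants skew toward heavy smokers, which has a lower base rate.

No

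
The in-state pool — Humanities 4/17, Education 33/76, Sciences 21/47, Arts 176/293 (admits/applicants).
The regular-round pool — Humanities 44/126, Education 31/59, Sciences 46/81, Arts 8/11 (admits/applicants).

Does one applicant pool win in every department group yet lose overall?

Humanities: the in-state pool 4/17 = 23.5%, the regular-round pool 44/126 = 34.9% → the regular-round pool
Education: the in-state pool 33/76 = 43.4%, the regular-round pool 31/59 = 52.5% → the regular-round pool
Sciences: the in-state pool 21/47 = 44.7%, the regular-round pool 46/81 = 56.8% → the regular-round pool
Arts: the in-state pool 176/293 = 60.1%, the regular-round pool 8/11 = 72.7% → the regular-round pool
Overall: the in-state pool 234/433 = 54.0%, the regular-round pool 129/277 = 46.6% → the in-state pool
The regular-round pool wins each department group but the in-state pool wins overall — the comparison reverses. The regular-round pool's applicants skew toward Humanities, which has a lower base rate.

Yes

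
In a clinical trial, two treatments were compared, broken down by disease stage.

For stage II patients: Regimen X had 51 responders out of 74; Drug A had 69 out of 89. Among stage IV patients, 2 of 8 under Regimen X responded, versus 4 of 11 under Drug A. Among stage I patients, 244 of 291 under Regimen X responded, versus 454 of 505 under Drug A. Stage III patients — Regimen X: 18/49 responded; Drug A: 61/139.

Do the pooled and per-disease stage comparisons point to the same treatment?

Stage II: Regimen X 51/74 = 68.9%, Drug A 69/89 = 77.5% → Drug A
Stage IV: Regimen X 2/8 = 25.0%, Drug A 4/11 = 36.4% → Drug A
Stage I: Regimen X 244/291 = 83.8%, Drug A 454/505 = 89.9% → Drug A
Stage III: Regimen X 18/49 = 36.7%, Drug A 61/139 = 43.9% → Drug A
Overall: Regimen X 315/422 = 74.6%, Drug A 588/744 = 79.0% → Drug A
Drug A wins overall and in every disease group — no reversal.

Yes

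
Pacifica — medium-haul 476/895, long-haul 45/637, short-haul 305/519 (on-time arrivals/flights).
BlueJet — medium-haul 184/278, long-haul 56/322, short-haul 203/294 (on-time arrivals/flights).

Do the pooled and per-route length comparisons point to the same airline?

Medium-haul: Pacifica 476/895 = 53.2%, BlueJet 184/278 = 66.2% → BlueJet
Long-haul: Pacifica 45/637 = 7.1%, BlueJet 56/322 = 17.4% → BlueJet
Short-haul: Pacifica 305/519 = 58.8%, BlueJet 203/294 = 69.0% → BlueJet
Overall: Pacifica 826/2051 = 40.3%, BlueJet 443/894 = 49.6% → BlueJet
BlueJet wins overall and in every route group — no reversal.

Yes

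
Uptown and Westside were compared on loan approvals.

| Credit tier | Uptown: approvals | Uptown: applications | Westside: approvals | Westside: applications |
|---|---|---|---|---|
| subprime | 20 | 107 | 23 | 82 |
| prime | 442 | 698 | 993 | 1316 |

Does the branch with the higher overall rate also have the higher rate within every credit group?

Subprime: Uptown 20/107 = 18.7%, Westside 23/82 = 28.0% → Westside
Prime: Uptown 442/698 = 63.3%, Westside 993/1316 = 75.5% → Westside
Overall: Uptown 462/805 = 57.4%, Westside 1016/1398 = 72.7% → Westside
Westside wins overall and in every credit group — no reversal.

Yes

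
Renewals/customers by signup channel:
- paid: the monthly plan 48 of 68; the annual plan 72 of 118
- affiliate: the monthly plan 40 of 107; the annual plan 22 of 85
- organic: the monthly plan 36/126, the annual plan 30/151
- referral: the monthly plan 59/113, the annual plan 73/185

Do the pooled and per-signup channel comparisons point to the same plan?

Paid: the monthly plan 48/68 = 70.6%, the annual plan 72/118 = 61.0% → the monthly plan
Affiliate: the monthly plan 40/107 = 37.4%, the annual plan 22/85 = 25.9% → the monthly plan
Organic: the monthly plan 36/126 = 28.6%, the annual plan 30/151 = 19.9% → the monthly plan
Referral: the monthly plan 59/113 = 52.2%, the annual plan 73/185 = 39.5% → the monthly plan
Overall: the monthly plan 183/414 = 44.2%, the annual plan 197/539 = 36.5% → the monthly plan
The monthly plan wins overall and in every signup group — no reversal.

Yes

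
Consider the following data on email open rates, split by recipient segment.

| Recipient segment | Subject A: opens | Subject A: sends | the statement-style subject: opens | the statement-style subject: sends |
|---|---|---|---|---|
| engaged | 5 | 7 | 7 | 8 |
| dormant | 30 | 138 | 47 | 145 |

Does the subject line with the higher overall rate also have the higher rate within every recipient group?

Yes

Engaged: Subject A 5/7 = 71.4%, the statement-style subject 7/8 = 87.5% → the statement-style subject
Dormant: Subject A 30/138 = 21.7%, the statement-style subject 47/145 = 32.4% → the statement-style subject
Overall: Subject A 35/145 = 24.1%, the statement-style subject 54/153 = 35.3% → the statement-style subject
The statement-style subject wins overall and in every recipient group — no reversal.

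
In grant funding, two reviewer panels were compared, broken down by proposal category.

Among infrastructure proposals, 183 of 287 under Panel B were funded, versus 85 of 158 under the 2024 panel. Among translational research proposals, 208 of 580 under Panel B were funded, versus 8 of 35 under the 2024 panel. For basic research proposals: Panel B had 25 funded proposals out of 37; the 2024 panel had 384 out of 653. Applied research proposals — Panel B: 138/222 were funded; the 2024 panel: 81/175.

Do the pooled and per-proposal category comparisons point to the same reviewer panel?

Infrastructure: Panel B 183/287 = 63.8%, the 2024 panel 85/158 = 53.8% → Panel B
Translational research: Panel B 208/580 = 35.9%, the 2024 panel 8/35 = 22.9% → Panel B
Basic research: Panel B 25/37 = 67.6%, the 2024 panel 384/653 = 58.8% → Panel B
Applied research: Panel B 138/222 = 62.2%, the 2024 panel 81/175 = 46.3% → Panel B
Overall: Panel B 554/1126 = 49.2%, the 2024 panel 558/1021 = 54.7% → the 2024 panel
Panel B wins each proposal group but the 2024 panel wins overall — the comparison reverses. Panel B's proposals skew toward translational research, which has a lower base rate.

No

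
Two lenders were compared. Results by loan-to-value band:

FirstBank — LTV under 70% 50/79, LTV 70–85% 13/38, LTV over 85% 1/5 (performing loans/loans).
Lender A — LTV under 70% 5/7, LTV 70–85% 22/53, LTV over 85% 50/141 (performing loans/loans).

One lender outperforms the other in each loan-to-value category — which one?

Lender A

LTV under 70%: FirstBank 50/79 = 63.3%, Lender A 5/7 = 71.4% → Lender A
LTV 70–85%: FirstBank 13/38 = 34.2%, Lender A 22/53 = 41.5% → Lender A
LTV over 85%: FirstBank 1/5 = 20.0%, Lender A 50/141 = 35.5% → Lender A
Lender A has the higher rate in all 3 groups.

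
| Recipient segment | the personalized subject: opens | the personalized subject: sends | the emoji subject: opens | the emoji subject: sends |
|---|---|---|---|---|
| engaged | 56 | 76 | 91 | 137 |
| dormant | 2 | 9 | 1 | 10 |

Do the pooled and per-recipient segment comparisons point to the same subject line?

Engaged: the personalized subject 56/76 = 73.7%, the emoji subject 91/137 = 66.4% → the personalized subject
Dormant: the personalized subject 2/9 = 22.2%, the emoji subject 1/10 = 10.0% → the personalized subject
Overall: the personalized subject 58/85 = 68.2%, the emoji subject 92/147 = 62.6% → the personalized subject
The personalized subject wins overall and in every recipient group — no reversal.

Yes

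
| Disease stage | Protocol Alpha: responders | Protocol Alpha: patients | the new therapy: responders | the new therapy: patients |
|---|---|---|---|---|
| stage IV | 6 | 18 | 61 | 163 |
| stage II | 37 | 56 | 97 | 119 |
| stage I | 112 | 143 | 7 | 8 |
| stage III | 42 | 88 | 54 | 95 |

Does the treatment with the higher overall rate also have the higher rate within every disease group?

Stage IV: Protocol Alpha 6/18 = 33.3%, the new therapy 61/163 = 37.4% → the new therapy
Stage II: Protocol Alpha 37/56 = 66.1%, the new therapy 97/119 = 81.5% → the new therapy
Stage I: Protocol Alpha 112/143 = 78.3%, the new therapy 7/8 = 87.5% → the new therapy
Stage III: Protocol Alpha 42/88 = 47.7%, the new therapy 54/95 = 56.8% → the new therapy
Overall: Protocol Alpha 197/305 = 64.6%, the new therapy 219/385 = 56.9% → Protocol Alpha
The new therapy wins each disease group but Protocol Alpha wins overall — the comparison reverses. The new therapy's patients skew toward stage IV, which has a lower base rate.

No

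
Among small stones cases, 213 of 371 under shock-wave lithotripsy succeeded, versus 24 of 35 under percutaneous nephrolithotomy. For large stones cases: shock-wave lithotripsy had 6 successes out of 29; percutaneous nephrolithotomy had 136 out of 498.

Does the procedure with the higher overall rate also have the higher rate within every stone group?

Small stones: shock-wave lithotripsy 213/371 = 57.4%, percutaneous nephrolithotomy 24/35 = 68.6% → percutaneous nephrolithotomy
Large stones: shock-wave lithotripsy 6/29 = 20.7%, percutaneous nephrolithotomy 136/498 = 27.3% → percutaneous nephrolithotomy
Overall: shock-wave lithotripsy 219/400 = 54.8%, percutaneous nephrolithotomy 160/533 = 30.0% → shock-wave lithotripsy
Percutaneous nephrolithotomy wins each stone group but shock-wave lithotripsy wins overall — the comparison reverses. Percutaneous nephrolithotomy's cases skew toward large stones, which has a lower base rate.

No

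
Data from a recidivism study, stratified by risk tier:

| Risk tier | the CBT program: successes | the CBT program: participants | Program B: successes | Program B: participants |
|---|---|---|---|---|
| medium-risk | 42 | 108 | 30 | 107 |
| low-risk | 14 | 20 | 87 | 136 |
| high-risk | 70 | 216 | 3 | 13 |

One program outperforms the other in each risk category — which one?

Medium-risk: the CBT program 42/108 = 38.9%, Program B 30/107 = 28.0% → the CBT program
Low-risk: the CBT program 14/20 = 70.0%, Program B 87/136 = 64.0% → the CBT program
High-risk: the CBT program 70/216 = 32.4%, Program B 3/13 = 23.1% → the CBT program
The CBT program has the higher rate in all 3 groups.

the CBT program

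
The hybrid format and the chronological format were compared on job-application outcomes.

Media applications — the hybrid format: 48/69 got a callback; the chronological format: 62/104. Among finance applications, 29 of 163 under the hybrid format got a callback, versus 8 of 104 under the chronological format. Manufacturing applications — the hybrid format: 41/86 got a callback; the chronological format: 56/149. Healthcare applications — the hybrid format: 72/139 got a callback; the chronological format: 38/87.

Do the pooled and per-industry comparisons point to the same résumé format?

Media: the hybrid format 48/69 = 69.6%, the chronological format 62/104 = 59.6% → the hybrid format
Finance: the hybrid format 29/163 = 17.8%, the chronological format 8/104 = 7.7% → the hybrid format
Manufacturing: the hybrid format 41/86 = 47.7%, the chronological format 56/149 = 37.6% → the hybrid format
Healthcare: the hybrid format 72/139 = 51.8%, the chronological format 38/87 = 43.7% → the hybrid format
Overall: the hybrid format 190/457 = 41.6%, the chronological format 164/444 = 36.9% → the hybrid format
The hybrid format wins overall and in every industry group — no reversal.

Yes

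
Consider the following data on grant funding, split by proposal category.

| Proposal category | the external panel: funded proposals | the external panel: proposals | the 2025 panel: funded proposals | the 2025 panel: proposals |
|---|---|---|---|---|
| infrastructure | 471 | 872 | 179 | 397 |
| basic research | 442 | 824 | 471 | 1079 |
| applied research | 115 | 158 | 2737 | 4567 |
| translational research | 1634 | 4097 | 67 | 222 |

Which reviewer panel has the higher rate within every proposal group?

the external panel

Infrastructure: the external panel 471/872 = 54.0%, the 2025 panel 179/397 = 45.1% → the external panel
Basic research: the external panel 442/824 = 53.6%, the 2025 panel 471/1079 = 43.7% → the external panel
Applied research: the external panel 115/158 = 72.8%, the 2025 panel 2737/4567 = 59.9% → the external panel
Translational research: the external panel 1634/4097 = 39.9%, the 2025 panel 67/222 = 30.2% → the external panel
The external panel has the higher rate in all 4 groups.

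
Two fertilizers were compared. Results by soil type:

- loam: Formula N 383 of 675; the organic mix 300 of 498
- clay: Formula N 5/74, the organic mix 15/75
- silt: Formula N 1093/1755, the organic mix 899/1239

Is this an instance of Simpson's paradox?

No

Loam: Formula N 383/675 = 56.7%, the organic mix 300/498 = 60.2% → the organic mix
Clay: Formula N 5/74 = 6.8%, the organic mix 15/75 = 20.0% → the organic mix
Silt: Formula N 1093/1755 = 62.3%, the organic mix 899/1239 = 72.6% → the organic mix
Overall: Formula N 1481/2504 = 59.1%, the organic mix 1214/1812 = 67.0% → the organic mix
The organic mix wins overall and in every soil group — no reversal.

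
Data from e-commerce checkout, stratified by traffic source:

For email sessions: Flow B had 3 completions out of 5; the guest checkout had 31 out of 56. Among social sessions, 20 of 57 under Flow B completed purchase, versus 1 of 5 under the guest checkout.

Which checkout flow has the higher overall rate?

the guest checkout

Email: Flow B 3/5 = 60.0%, the guest checkout 31/56 = 55.4% → Flow B
Social: Flow B 20/57 = 35.1%, the guest checkout 1/5 = 20.0% → Flow B
Overall: Flow B 23/62 = 37.1%, the guest checkout 32/61 = 52.5% → the guest checkout
(Flow B wins every traffic group but the guest checkout wins overall — Flow B's sessions skew toward the low-rate social group.)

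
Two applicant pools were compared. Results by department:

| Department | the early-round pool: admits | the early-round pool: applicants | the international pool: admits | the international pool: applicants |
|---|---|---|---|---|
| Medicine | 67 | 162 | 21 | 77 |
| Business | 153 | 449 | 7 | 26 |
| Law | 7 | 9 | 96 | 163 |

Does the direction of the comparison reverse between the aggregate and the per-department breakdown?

Yes

Medicine: the early-round pool 67/162 = 41.4%, the international pool 21/77 = 27.3% → the early-round pool
Business: the early-round pool 153/449 = 34.1%, the international pool 7/26 = 26.9% → the early-round pool
Law: the early-round pool 7/9 = 77.8%, the international pool 96/163 = 58.9% → the early-round pool
Overall: the early-round pool 227/620 = 36.6%, the international pool 124/266 = 46.6% → the international pool
The early-round pool wins each department group but the international pool wins overall — the comparison reverses. The early-round pool's applicants skew toward Business, which has a lower base rate.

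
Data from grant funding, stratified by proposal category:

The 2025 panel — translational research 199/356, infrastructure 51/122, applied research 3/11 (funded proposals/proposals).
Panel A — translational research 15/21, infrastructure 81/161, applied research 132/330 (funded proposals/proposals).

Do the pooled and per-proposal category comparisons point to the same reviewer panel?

No

Translational research: the 2025 panel 199/356 = 55.9%, Panel A 15/21 = 71.4% → Panel A
Infrastructure: the 2025 panel 51/122 = 41.8%, Panel A 81/161 = 50.3% → Panel A
Applied research: the 2025 panel 3/11 = 27.3%, Panel A 132/330 = 40.0% → Panel A
Overall: the 2025 panel 253/489 = 51.7%, Panel A 228/512 = 44.5% → the 2025 panel
Panel A wins each proposal group but the 2025 panel wins overall — the comparison reverses. Panel A's proposals skew toward applied research, which has a lower base rate.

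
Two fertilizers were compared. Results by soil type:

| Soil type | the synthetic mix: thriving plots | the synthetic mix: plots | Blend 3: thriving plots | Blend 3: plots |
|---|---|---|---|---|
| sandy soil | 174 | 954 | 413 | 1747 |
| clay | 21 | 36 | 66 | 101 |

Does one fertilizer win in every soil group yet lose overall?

Sandy soil: the synthetic mix 174/954 = 18.2%, Blend 3 413/1747 = 23.6% → Blend 3
Clay: the synthetic mix 21/36 = 58.3%, Blend 3 66/101 = 65.3% → Blend 3
Overall: the synthetic mix 195/990 = 19.7%, Blend 3 479/1848 = 25.9% → Blend 3
Blend 3 wins overall and in every soil group — no reversal.

No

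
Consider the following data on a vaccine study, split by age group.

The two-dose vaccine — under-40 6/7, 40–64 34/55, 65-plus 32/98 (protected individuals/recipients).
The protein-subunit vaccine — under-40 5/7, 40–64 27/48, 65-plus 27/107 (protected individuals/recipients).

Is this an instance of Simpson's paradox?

No

Under-40: the two-dose vaccine 6/7 = 85.7%, the protein-subunit vaccine 5/7 = 71.4% → the two-dose vaccine
40–64: the two-dose vaccine 34/55 = 61.8%, the protein-subunit vaccine 27/48 = 56.2% → the two-dose vaccine
65-plus: the two-dose vaccine 32/98 = 32.7%, the protein-subunit vaccine 27/107 = 25.2% → the two-dose vaccine
Overall: the two-dose vaccine 72/160 = 45.0%, the protein-subunit vaccine 59/162 = 36.4% → the two-dose vaccine
The two-dose vaccine wins overall and in every age group — no reversal.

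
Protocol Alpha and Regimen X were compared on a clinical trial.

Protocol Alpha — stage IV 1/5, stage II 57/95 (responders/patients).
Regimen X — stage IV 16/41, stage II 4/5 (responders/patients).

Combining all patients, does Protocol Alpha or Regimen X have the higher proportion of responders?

Stage IV: Protocol Alpha 1/5 = 20.0%, Regimen X 16/41 = 39.0% → Regimen X
Stage II: Protocol Alpha 57/95 = 60.0%, Regimen X 4/5 = 80.0% → Regimen X
Overall: Protocol Alpha 58/100 = 58.0%, Regimen X 20/46 = 43.5% → Protocol Alpha
(Regimen X wins every disease group but Protocol Alpha wins overall — Regimen X's patients skew toward the low-rate stage IV group.)

Protocol Alpha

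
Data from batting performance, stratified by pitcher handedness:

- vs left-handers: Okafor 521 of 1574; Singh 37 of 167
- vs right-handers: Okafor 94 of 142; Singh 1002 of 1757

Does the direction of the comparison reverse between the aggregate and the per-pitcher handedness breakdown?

Vs left-handers: Okafor 521/1574 = 33.1%, Singh 37/167 = 22.2% → Okafor
Vs right-handers: Okafor 94/142 = 66.2%, Singh 1002/1757 = 57.0% → Okafor
Overall: Okafor 615/1716 = 35.8%, Singh 1039/1924 = 54.0% → Singh
Okafor wins each pitcher group but Singh wins overall — the comparison reverses. Okafor's at-bats skew toward vs left-handers, which has a lower base rate.

Yes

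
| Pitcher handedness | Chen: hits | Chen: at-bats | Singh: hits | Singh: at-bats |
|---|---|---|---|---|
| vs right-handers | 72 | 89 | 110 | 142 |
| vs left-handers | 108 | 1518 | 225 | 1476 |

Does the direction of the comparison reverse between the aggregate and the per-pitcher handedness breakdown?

No

Vs right-handers: Chen 72/89 = 80.9%, Singh 110/142 = 77.5% → Chen
Vs left-handers: Chen 108/1518 = 7.1%, Singh 225/1476 = 15.2% → Singh
Overall: Chen 180/1607 = 11.2%, Singh 335/1618 = 20.7% → Singh
Neither sweeps: Chen wins 1 of 2 groups, Singh wins 1. Singh wins overall but not every group — no Simpson reversal.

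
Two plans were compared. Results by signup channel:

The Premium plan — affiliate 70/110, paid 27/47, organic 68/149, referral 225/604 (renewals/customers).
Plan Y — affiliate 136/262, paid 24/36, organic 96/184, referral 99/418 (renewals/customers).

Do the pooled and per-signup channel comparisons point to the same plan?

Affiliate: the Premium plan 70/110 = 63.6%, Plan Y 136/262 = 51.9% → the Premium plan
Paid: the Premium plan 27/47 = 57.4%, Plan Y 24/36 = 66.7% → Plan Y
Organic: the Premium plan 68/149 = 45.6%, Plan Y 96/184 = 52.2% → Plan Y
Referral: the Premium plan 225/604 = 37.3%, Plan Y 99/418 = 23.7% → the Premium plan
Overall: the Premium plan 390/910 = 42.9%, Plan Y 355/900 = 39.4% → the Premium plan
Neither sweeps: the Premium plan wins 2 of 4 groups, Plan Y wins 2. The Premium plan wins overall but not every group — no Simpson reversal.

No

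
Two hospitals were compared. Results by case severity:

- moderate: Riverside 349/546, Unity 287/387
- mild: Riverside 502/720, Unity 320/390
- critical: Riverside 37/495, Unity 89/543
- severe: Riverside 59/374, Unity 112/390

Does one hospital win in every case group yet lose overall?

Moderate: Riverside 349/546 = 63.9%, Unity 287/387 = 74.2% → Unity
Mild: Riverside 502/720 = 69.7%, Unity 320/390 = 82.1% → Unity
Critical: Riverside 37/495 = 7.5%, Unity 89/543 = 16.4% → Unity
Severe: Riverside 59/374 = 15.8%, Unity 112/390 = 28.7% → Unity
Overall: Riverside 947/2135 = 44.4%, Unity 808/1710 = 47.3% → Unity
Unity wins overall and in every case group — no reversal.

No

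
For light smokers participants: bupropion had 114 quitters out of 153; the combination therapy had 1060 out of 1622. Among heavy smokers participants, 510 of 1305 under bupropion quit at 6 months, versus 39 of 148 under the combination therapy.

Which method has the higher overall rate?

Light smokers: bupropion 114/153 = 74.5%, the combination therapy 1060/1622 = 65.4% → bupropion
Heavy smokers: bupropion 510/1305 = 39.1%, the combination therapy 39/148 = 26.4% → bupropion
Overall: bupropion 624/1458 = 42.8%, the combination therapy 1099/1770 = 62.1% → the combination therapy
(Bupropion wins every dependence group but the combination therapy wins overall — bupropion's participants skew toward the low-rate heavy smokers group.)

the combination therapy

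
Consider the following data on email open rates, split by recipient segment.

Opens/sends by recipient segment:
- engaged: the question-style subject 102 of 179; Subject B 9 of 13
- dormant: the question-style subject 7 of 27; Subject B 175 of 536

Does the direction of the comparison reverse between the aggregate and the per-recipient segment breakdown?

Engaged: the question-style subject 102/179 = 57.0%, Subject B 9/13 = 69.2% → Subject B
Dormant: the question-style subject 7/27 = 25.9%, Subject B 175/536 = 32.6% → Subject B
Overall: the question-style subject 109/206 = 52.9%, Subject B 184/549 = 33.5% → the question-style subject
Subject B wins each recipient group but the question-style subject wins overall — the comparison reverses. Subject B's sends skew toward dormant, which has a lower base rate.

Yes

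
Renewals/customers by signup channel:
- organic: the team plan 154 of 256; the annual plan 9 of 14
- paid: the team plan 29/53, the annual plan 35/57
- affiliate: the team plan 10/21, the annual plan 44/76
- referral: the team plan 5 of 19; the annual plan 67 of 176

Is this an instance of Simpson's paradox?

Organic: the team plan 154/256 = 60.2%, the annual plan 9/14 = 64.3% → the annual plan
Paid: the team plan 29/53 = 54.7%, the annual plan 35/57 = 61.4% → the annual plan
Affiliate: the team plan 10/21 = 47.6%, the annual plan 44/76 = 57.9% → the annual plan
Referral: the team plan 5/19 = 26.3%, the annual plan 67/176 = 38.1% → the annual plan
Overall: the team plan 198/349 = 56.7%, the annual plan 155/323 = 48.0% → the team plan
The annual plan wins each signup group but the team plan wins overall — the comparison reverses. The annual plan's customers skew toward referral, which has a lower base rate.

Yes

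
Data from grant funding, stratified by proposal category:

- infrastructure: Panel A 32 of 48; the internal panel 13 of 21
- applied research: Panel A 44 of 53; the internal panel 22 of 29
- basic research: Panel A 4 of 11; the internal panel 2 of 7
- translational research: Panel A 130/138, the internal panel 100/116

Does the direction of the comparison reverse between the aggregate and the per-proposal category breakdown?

No

Infrastructure: Panel A 32/48 = 66.7%, the internal panel 13/21 = 61.9% → Panel A
Applied research: Panel A 44/53 = 83.0%, the internal panel 22/29 = 75.9% → Panel A
Basic research: Panel A 4/11 = 36.4%, the internal panel 2/7 = 28.6% → Panel A
Translational research: Panel A 130/138 = 94.2%, the internal panel 100/116 = 86.2% → Panel A
Overall: Panel A 210/250 = 84.0%, the internal panel 137/173 = 79.2% → Panel A
Panel A wins overall and in every proposal group — no reversal.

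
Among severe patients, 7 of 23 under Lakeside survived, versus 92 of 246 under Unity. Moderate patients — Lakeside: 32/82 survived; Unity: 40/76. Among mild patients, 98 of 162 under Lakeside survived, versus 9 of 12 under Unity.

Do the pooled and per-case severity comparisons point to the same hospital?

No

Severe: Lakeside 7/23 = 30.4%, Unity 92/246 = 37.4% → Unity
Moderate: Lakeside 32/82 = 39.0%, Unity 40/76 = 52.6% → Unity
Mild: Lakeside 98/162 = 60.5%, Unity 9/12 = 75.0% → Unity
Overall: Lakeside 137/267 = 51.3%, Unity 141/334 = 42.2% → Lakeside
Unity wins each case group but Lakeside wins overall — the comparison reverses. Unity's patients skew toward severe, which has a lower base rate.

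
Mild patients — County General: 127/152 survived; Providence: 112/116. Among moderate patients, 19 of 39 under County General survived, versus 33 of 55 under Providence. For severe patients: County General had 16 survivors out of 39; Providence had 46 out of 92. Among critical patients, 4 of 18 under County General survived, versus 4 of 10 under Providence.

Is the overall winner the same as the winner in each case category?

Yes

Mild: County General 127/152 = 83.6%, Providence 112/116 = 96.6% → Providence
Moderate: County General 19/39 = 48.7%, Providence 33/55 = 60.0% → Providence
Severe: County General 16/39 = 41.0%, Providence 46/92 = 50.0% → Providence
Critical: County General 4/18 = 22.2%, Providence 4/10 = 40.0% → Providence
Overall: County General 166/248 = 66.9%, Providence 195/273 = 71.4% → Providence
Providence wins overall and in every case group — no reversal.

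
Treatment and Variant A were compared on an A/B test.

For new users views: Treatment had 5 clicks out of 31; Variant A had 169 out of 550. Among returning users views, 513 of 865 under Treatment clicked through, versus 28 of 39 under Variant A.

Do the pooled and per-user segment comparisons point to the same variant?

No

New users: Treatment 5/31 = 16.1%, Variant A 169/550 = 30.7% → Variant A
Returning users: Treatment 513/865 = 59.3%, Variant A 28/39 = 71.8% → Variant A
Overall: Treatment 518/896 = 57.8%, Variant A 197/589 = 33.4% → Treatment
Variant A wins each user group but Treatment wins overall — the comparison reverses. Variant A's views skew toward new users, which has a lower base rate.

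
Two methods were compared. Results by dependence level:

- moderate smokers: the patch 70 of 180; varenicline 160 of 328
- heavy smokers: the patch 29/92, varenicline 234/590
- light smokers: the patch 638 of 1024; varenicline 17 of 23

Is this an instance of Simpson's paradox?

Moderate smokers: the patch 70/180 = 38.9%, varenicline 160/328 = 48.8% → varenicline
Heavy smokers: the patch 29/92 = 31.5%, varenicline 234/590 = 39.7% → varenicline
Light smokers: the patch 638/1024 = 62.3%, varenicline 17/23 = 73.9% → varenicline
Overall: the patch 737/1296 = 56.9%, varenicline 411/941 = 43.7% → the patch
Varenicline wins each dependence group but the patch wins overall — the comparison reverses. Varenicline's participants skew toward heavy smokers, which has a lower base rate.

Yes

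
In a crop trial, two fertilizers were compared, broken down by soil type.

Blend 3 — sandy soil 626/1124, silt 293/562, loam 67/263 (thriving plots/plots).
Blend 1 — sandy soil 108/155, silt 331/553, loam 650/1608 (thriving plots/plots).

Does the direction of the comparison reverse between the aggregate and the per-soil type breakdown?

Yes

Sandy soil: Blend 3 626/1124 = 55.7%, Blend 1 108/155 = 69.7% → Blend 1
Silt: Blend 3 293/562 = 52.1%, Blend 1 331/553 = 59.9% → Blend 1
Loam: Blend 3 67/263 = 25.5%, Blend 1 650/1608 = 40.4% → Blend 1
Overall: Blend 3 986/1949 = 50.6%, Blend 1 1089/2316 = 47.0% → Blend 3
Blend 1 wins each soil group but Blend 3 wins overall — the comparison reverses. Blend 1's plots skew toward loam, which has a lower base rate.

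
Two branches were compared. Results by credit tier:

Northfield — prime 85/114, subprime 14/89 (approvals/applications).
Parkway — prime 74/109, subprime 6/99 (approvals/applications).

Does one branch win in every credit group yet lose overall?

Prime: Northfield 85/114 = 74.6%, Parkway 74/109 = 67.9% → Northfield
Subprime: Northfield 14/89 = 15.7%, Parkway 6/99 = 6.1% → Northfield
Overall: Northfield 99/203 = 48.8%, Parkway 80/208 = 38.5% → Northfield
Northfield wins overall and in every credit group — no reversal.

No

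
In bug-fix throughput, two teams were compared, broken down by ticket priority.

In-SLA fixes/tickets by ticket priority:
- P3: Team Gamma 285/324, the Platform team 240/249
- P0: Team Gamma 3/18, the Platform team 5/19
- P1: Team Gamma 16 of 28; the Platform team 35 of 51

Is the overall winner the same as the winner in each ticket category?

Yes

P3: Team Gamma 285/324 = 88.0%, the Platform team 240/249 = 96.4% → the Platform team
P0: Team Gamma 3/18 = 16.7%, the Platform team 5/19 = 26.3% → the Platform team
P1: Team Gamma 16/28 = 57.1%, the Platform team 35/51 = 68.6% → the Platform team
Overall: Team Gamma 304/370 = 82.2%, the Platform team 280/319 = 87.8% → the Platform team
The Platform team wins overall and in every ticket group — no reversal.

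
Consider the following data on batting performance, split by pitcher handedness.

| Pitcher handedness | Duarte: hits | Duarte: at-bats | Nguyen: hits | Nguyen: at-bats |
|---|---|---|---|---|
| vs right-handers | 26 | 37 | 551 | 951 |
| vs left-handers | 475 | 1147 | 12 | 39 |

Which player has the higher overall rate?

Nguyen

Vs right-handers: Duarte 26/37 = 70.3%, Nguyen 551/951 = 57.9% → Duarte
Vs left-handers: Duarte 475/1147 = 41.4%, Nguyen 12/39 = 30.8% → Duarte
Overall: Duarte 501/1184 = 42.3%, Nguyen 563/990 = 56.9% → Nguyen
(Duarte wins every pitcher group but Nguyen wins overall — Duarte's at-bats skew toward the low-rate vs left-handers group.)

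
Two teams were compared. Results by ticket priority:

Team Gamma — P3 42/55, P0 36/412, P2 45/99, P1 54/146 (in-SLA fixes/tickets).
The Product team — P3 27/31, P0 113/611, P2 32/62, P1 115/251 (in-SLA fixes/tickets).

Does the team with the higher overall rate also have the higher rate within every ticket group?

Yes

P3: Team Gamma 42/55 = 76.4%, the Product team 27/31 = 87.1% → the Product team
P0: Team Gamma 36/412 = 8.7%, the Product team 113/611 = 18.5% → the Product team
P2: Team Gamma 45/99 = 45.5%, the Product team 32/62 = 51.6% → the Product team
P1: Team Gamma 54/146 = 37.0%, the Product team 115/251 = 45.8% → the Product team
Overall: Team Gamma 177/712 = 24.9%, the Product team 287/955 = 30.1% → the Product team
The Product team wins overall and in every ticket group — no reversal.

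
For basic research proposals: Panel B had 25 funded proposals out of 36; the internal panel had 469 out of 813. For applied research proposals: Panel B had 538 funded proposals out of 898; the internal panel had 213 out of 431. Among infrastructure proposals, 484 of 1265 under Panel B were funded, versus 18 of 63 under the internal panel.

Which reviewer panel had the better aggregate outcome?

Basic research: Panel B 25/36 = 69.4%, the internal panel 469/813 = 57.7% → Panel B
Applied research: Panel B 538/898 = 59.9%, the internal panel 213/431 = 49.4% → Panel B
Infrastructure: Panel B 484/1265 = 38.3%, the internal panel 18/63 = 28.6% → Panel B
Overall: Panel B 1047/2199 = 47.6%, the internal panel 700/1307 = 53.6% → the internal panel
(Panel B wins every proposal group but the internal panel wins overall — Panel B's proposals skew toward the low-rate infrastructure group.)

the internal panel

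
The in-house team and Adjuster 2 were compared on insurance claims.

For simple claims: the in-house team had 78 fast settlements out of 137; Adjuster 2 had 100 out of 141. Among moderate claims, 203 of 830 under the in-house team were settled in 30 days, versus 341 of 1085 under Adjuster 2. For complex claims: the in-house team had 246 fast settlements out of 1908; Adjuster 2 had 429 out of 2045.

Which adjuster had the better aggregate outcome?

Adjuster 2

Simple: the in-house team 78/137 = 56.9%, Adjuster 2 100/141 = 70.9% → Adjuster 2
Moderate: the in-house team 203/830 = 24.5%, Adjuster 2 341/1085 = 31.4% → Adjuster 2
Complex: the in-house team 246/1908 = 12.9%, Adjuster 2 429/2045 = 21.0% → Adjuster 2
Overall: the in-house team 527/2875 = 18.3%, Adjuster 2 870/3271 = 26.6% → Adjuster 2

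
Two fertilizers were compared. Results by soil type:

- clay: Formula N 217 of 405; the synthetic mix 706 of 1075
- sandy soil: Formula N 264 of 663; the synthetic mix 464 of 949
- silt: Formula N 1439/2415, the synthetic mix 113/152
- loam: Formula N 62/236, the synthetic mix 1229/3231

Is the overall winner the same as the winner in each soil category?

Clay: Formula N 217/405 = 53.6%, the synthetic mix 706/1075 = 65.7% → the synthetic mix
Sandy soil: Formula N 264/663 = 39.8%, the synthetic mix 464/949 = 48.9% → the synthetic mix
Silt: Formula N 1439/2415 = 59.6%, the synthetic mix 113/152 = 74.3% → the synthetic mix
Loam: Formula N 62/236 = 26.3%, the synthetic mix 1229/3231 = 38.0% → the synthetic mix
Overall: Formula N 1982/3719 = 53.3%, the synthetic mix 2512/5407 = 46.5% → Formula N
The synthetic mix wins each soil group but Formula N wins overall — the comparison reverses. The synthetic mix's plots skew toward loam, which has a lower base rate.

No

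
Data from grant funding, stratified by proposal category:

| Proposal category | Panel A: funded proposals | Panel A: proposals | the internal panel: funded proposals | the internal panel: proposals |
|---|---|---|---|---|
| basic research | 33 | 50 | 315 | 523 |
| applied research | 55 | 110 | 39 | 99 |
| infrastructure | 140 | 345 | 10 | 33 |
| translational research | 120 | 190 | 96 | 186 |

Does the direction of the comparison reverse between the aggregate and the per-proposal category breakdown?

Basic research: Panel A 33/50 = 66.0%, the internal panel 315/523 = 60.2% → Panel A
Applied research: Panel A 55/110 = 50.0%, the internal panel 39/99 = 39.4% → Panel A
Infrastructure: Panel A 140/345 = 40.6%, the internal panel 10/33 = 30.3% → Panel A
Translational research: Panel A 120/190 = 63.2%, the internal panel 96/186 = 51.6% → Panel A
Overall: Panel A 348/695 = 50.1%, the internal panel 460/841 = 54.7% → the internal panel
Panel A wins each proposal group but the internal panel wins overall — the comparison reverses. Panel A's proposals skew toward infrastructure, which has a lower base rate.

Yes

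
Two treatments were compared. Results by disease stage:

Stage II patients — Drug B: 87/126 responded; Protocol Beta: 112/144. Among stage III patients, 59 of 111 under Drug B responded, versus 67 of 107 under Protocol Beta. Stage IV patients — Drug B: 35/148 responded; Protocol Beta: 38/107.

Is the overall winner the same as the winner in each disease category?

Yes

Stage II: Drug B 87/126 = 69.0%, Protocol Beta 112/144 = 77.8% → Protocol Beta
Stage III: Drug B 59/111 = 53.2%, Protocol Beta 67/107 = 62.6% → Protocol Beta
Stage IV: Drug B 35/148 = 23.6%, Protocol Beta 38/107 = 35.5% → Protocol Beta
Overall: Drug B 181/385 = 47.0%, Protocol Beta 217/358 = 60.6% → Protocol Beta
Protocol Beta wins overall and in every disease group — no reversal.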